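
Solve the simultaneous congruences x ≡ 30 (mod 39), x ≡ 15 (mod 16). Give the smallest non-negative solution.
The moduli 39, 16 are pairwise coprime, so by the CRT there is a unique solution mod 39·16 = 624.
Solve by successive substitution. Start with x ≡ 30 (mod 39).
  Combine with x ≡ 15 (mod 16): write x = 30 + 39·t and require 30 + 39·t ≡ 15 (mod 16), i.e. 39·t ≡ 15 − 30 ≡ 1 (mod 16). Since 39^(−1) ≡ 7 (mod 16) (39 ≡ 7 (mod 16)), t ≡ 7·1 ≡ 7 (mod 16). So x ≡ 30 + 39·7 = 303 (mod 624).
Unique solution in [0, 624): x = 303.

Final answer: x ≡ 303 (mod 624); the representative in [0, 624) is 303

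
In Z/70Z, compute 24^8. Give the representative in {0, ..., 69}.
Use repeated squaring. Binary(8) = 1000. Walk through the bits of the exponent 8 left-to-right: at each bit after the leading one, square the running value, then multiply by 24 if the bit is 1 (always reducing mod 70):
  bit 1 = 1 (leading): start with 24.
  bit 2 = 0: square 24^2 = 576 ≡ 16 (mod 70).
  bit 3 = 0: square 16^2 = 256 ≡ 46 (mod 70).
  bit 4 = 0: square 46^2 = 2116 ≡ 16 (mod 70).
Final value: 24^8 ≡ 16 (mod 70).

Final answer: 16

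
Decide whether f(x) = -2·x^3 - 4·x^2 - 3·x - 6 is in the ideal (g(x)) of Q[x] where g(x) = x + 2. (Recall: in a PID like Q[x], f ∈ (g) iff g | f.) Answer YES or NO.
YES

In Q[x] the ideal (g) consists of all multiples of g, so f ∈ (g) iff g | f, i.e. iff the remainder of f on division by g is 0. Divide f by g (g is monic, so eliminate the leading term of the running remainder at each step):
  leading term -2·x^3: subtract (-2·x^2)·g(x) = -2·x^3 - 4·x^2, leaving -3·x - 6
  leading term -3·x: subtract (-3)·g(x) = -3·x - 6, leaving 0
The remainder is 0, so f(x) = g(x) · h(x) with h(x) = -2·x^2 - 3. Hence g | f, i.e. f ∈ (g).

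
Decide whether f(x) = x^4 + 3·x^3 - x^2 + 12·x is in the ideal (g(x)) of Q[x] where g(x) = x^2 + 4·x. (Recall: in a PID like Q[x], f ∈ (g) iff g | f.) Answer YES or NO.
YES

In Q[x] the ideal (g) consists of all multiples of g, so f ∈ (g) iff g | f, i.e. iff the remainder of f on division by g is 0. Divide f by g (g is monic, so eliminate the leading term of the running remainder at each step):
  leading term x^4: subtract (x^2)·g(x) = x^4 + 4·x^3, leaving -x^3 - x^2 + 12·x
  leading term -x^3: subtract (-x)·g(x) = -x^3 - 4·x^2, leaving 3·x^2 + 12·x
  leading term 3·x^2: subtract (3)·g(x) = 3·x^2 + 12·x, leaving 0
The remainder is 0, so f(x) = g(x) · h(x) with h(x) = x^2 - x + 3. Hence g | f, i.e. f ∈ (g).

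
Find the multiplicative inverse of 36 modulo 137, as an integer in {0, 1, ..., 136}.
36^(−1) ≡ 118 (mod 137)

Apply the extended Euclidean algorithm to (137, 36), tracking rows (r, s, t) with s·137 + t·36 = r. Each division r_prev = q·r_cur + r_new produces the new row as (previous row) − q·(current row):
  row A: (137, 1, 0)   [1·137 + 0·36 = 137]
  row B: (36, 0, 1)   [0·137 + 1·36 = 36]
  137 = 3·36 + 29   → row C = row A − 3·row B = (29, 1, −3)   [check: 1·137 − 3·36 = 29]
  36 = 1·29 + 7   → row D = row B − 1·row C = (7, −1, 4)   [check: −1·137 + 4·36 = 7]
  29 = 4·7 + 1   → row E = row C − 4·row D = (1, 5, −19)   [check: 5·137 − 19·36 = 1]
  7 = 7·1 + 0   → remainder 0, stop. gcd = 1 (last nonzero row E).
The gcd is 1, so 36 is invertible mod 137. The last nonzero row gives 5·137 − 19·36 = 1, so t = −19. So 36^(−1) ≡ −19 ≡ 118 (mod 137). Verify: 36 · 118 = 4248 ≡ 1 (mod 137). ✓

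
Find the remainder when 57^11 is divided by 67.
Use repeated squaring. Binary(11) = 1011. Walk through the bits of the exponent 11 left-to-right: at each bit after the leading one, square the running value, then multiply by 57 if the bit is 1 (always reducing mod 67):
  bit 1 = 1 (leading): start with 57.
  bit 2 = 0: square 57^2 = 3249 ≡ 33 (mod 67).
  bit 3 = 1: square 33^2 = 1089 ≡ 17; bit is 1, so multiply 17·57 = 969 ≡ 31 (mod 67).
  bit 4 = 1: square 31^2 = 961 ≡ 23; bit is 1, so multiply 23·57 = 1311 ≡ 38 (mod 67).
Final value: 57^11 ≡ 38 (mod 67).

Final answer: 38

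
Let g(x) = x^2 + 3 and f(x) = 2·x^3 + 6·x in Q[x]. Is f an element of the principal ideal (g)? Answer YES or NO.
In Q[x] the ideal (g) consists of all multiples of g, so f ∈ (g) iff g | f, i.e. iff the remainder of f on division by g is 0. Divide f by g (g is monic, so eliminate the leading term of the running remainder at each step):
  leading term 2·x^3: subtract (2·x)·g(x) = 2·x^3 + 6·x, leaving 0
The remainder is 0, so f(x) = g(x) · h(x) with h(x) = 2·x. Hence g | f, i.e. f ∈ (g).

Final answer: YES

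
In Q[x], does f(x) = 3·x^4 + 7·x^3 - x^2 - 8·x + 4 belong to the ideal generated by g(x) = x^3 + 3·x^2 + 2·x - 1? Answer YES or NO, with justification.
NO

In Q[x] the ideal (g) consists of all multiples of g, so f ∈ (g) iff g | f, i.e. iff the remainder of f on division by g is 0. Divide f by g (g is monic, so eliminate the leading term of the running remainder at each step):
  leading term 3·x^4: subtract (3·x)·g(x) = 3·x^4 + 9·x^3 + 6·x^2 - 3·x, leaving -2·x^3 - 7·x^2 - 5·x + 4
  leading term -2·x^3: subtract (-2)·g(x) = -2·x^3 - 6·x^2 - 4·x + 2, leaving -x^2 - x + 2
The remainder r(x) = -x^2 - x + 2 ≠ 0 (and deg r < deg g), so g ∤ f, i.e. f ∉ (g).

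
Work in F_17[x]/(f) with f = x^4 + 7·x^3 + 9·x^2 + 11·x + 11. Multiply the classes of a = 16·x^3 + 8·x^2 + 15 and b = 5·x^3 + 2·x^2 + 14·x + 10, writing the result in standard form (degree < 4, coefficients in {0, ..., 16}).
a · b ≡ x^3 + 2·x^2 + 6·x + 1 (mod f(x))

Multiply as integer polynomials: a · b = 80·x^6 + 72·x^5 + 240·x^4 + 347·x^3 + 110·x^2 + 210·x + 150. Reducing coefficients mod 17: a · b ≡ 12·x^6 + 4·x^5 + 2·x^4 + 7·x^3 + 8·x^2 + 6·x + 14. Now divide by f(x) = x^4 + 7·x^3 + 9·x^2 + 11·x + 11 in F_17[x], eliminating the leading term at each step:
  leading term 12·x^6: subtract (12·x^2)·f(x) = 12·x^6 + 16·x^5 + 6·x^4 + 13·x^3 + 13·x^2, leaving 5·x^5 + 13·x^4 + 11·x^3 + 12·x^2 + 6·x + 14 (coefficients mod 17)
  leading term 5·x^5: subtract (5·x)·f(x) = 5·x^5 + x^4 + 11·x^3 + 4·x^2 + 4·x, leaving 12·x^4 + 8·x^2 + 2·x + 14 (coefficients mod 17)
  leading term 12·x^4: subtract (12)·f(x) = 12·x^4 + 16·x^3 + 6·x^2 + 13·x + 13, leaving x^3 + 2·x^2 + 6·x + 1 (coefficients mod 17)
The degree is now < 4, so this is the remainder. Hence a · b ≡ x^3 + 2·x^2 + 6·x + 1 in F_17[x]/(f).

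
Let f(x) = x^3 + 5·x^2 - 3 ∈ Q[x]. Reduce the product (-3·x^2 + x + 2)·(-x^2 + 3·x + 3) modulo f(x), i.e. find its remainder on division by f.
a · b ≡ 117·x^2 + 18·x - 69 (mod f(x))

First multiply in Q[x] without reducing: a · b = 3·x^4 - 10·x^3 - 8·x^2 + 9·x + 6. Now divide by f(x) = x^3 + 5·x^2 - 3, eliminating the leading term at each step:
  leading term 3·x^4: subtract (3·x)·f(x) = 3·x^4 + 15·x^3 - 9·x, leaving -25·x^3 - 8·x^2 + 18·x + 6
  leading term -25·x^3: subtract (-25)·f(x) = -25·x^3 - 125·x^2 + 75, leaving 117·x^2 + 18·x - 69
The degree is now < 3, so this is the remainder. Hence a · b ≡ 117·x^2 + 18·x - 69 in Q[x]/(f).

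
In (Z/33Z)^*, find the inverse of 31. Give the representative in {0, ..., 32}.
31^(−1) ≡ 16 (mod 33)

Apply the extended Euclidean algorithm to (33, 31), tracking rows (r, s, t) with s·33 + t·31 = r. Each division r_prev = q·r_cur + r_new produces the new row as (previous row) − q·(current row):
  row A: (33, 1, 0)   [1·33 + 0·31 = 33]
  row B: (31, 0, 1)   [0·33 + 1·31 = 31]
  33 = 1·31 + 2   → row C = row A − 1·row B = (2, 1, −1)   [check: 1·33 − 1·31 = 2]
  31 = 15·2 + 1   → row D = row B − 15·row C = (1, −15, 16)   [check: −15·33 + 16·31 = 1]
  2 = 2·1 + 0   → remainder 0, stop. gcd = 1 (last nonzero row D).
The gcd is 1, so 31 is invertible mod 33. The last nonzero row gives −15·33 + 16·31 = 1, so t = 16. So 31^(−1) ≡ 16 (mod 33). Verify: 31 · 16 = 496 ≡ 1 (mod 33). ✓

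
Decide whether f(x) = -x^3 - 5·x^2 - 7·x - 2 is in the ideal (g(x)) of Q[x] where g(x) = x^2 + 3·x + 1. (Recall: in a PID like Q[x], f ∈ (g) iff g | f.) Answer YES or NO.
In Q[x] the ideal (g) consists of all multiples of g, so f ∈ (g) iff g | f, i.e. iff the remainder of f on division by g is 0. Divide f by g (g is monic, so eliminate the leading term of the running remainder at each step):
  leading term -x^3: subtract (-x)·g(x) = -x^3 - 3·x^2 - x, leaving -2·x^2 - 6·x - 2
  leading term -2·x^2: subtract (-2)·g(x) = -2·x^2 - 6·x - 2, leaving 0
The remainder is 0, so f(x) = g(x) · h(x) with h(x) = -x - 2. Hence g | f, i.e. f ∈ (g).

Final answer: YES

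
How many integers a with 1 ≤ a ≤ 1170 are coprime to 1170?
The number of a ∈ {1, ..., 1170} with gcd(a, 1170) = 1 is by definition Euler's totient φ(1170). φ is multiplicative, with φ(p^e) = p^e − p^(e−1). Factorise 1170 = 2 · 3^2 · 5 · 13. Then
  φ(1170) = (2 − 1) · (3^2 − 3^1) · (5 − 1) · (13 − 1) = 1 · 6 · 4 · 12 = 288.
So there are 288 such integers.

Final answer: 288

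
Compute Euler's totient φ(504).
φ is multiplicative, with φ(p^e) = p^e − p^(e−1). Factorise 504 = 2^3 · 3^2 · 7. Then
  φ(504) = (2^3 − 2^2) · (3^2 − 3^1) · (7 − 1) = 4 · 6 · 6 = 144.

Final answer: φ(504) = 144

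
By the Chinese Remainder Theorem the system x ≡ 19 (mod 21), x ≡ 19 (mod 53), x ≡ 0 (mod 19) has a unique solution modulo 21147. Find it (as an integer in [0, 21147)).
x ≡ 19 (mod 21147); the representative in [0, 21147) is 19

The moduli 21, 53, 19 are pairwise coprime, so by the CRT there is a unique solution mod 21·53·19 = 21147.
Solve by successive substitution. Start with x ≡ 19 (mod 21).
  Combine with x ≡ 19 (mod 53): write x = 19 + 21·t and require 19 + 21·t ≡ 19 (mod 53), i.e. 21·t ≡ 19 − 19 ≡ 0 (mod 53). Since 21^(−1) ≡ 48 (mod 53), t ≡ 48·0 ≡ 0 (mod 53). So x ≡ 19 + 21·0 = 19 (mod 1113).
  Combine with x ≡ 0 (mod 19): write x = 19 + 1113·t and require 19 + 1113·t ≡ 0 (mod 19), i.e. 1113·t ≡ 0 − 19 ≡ 0 (mod 19). Since 1113^(−1) ≡ 7 (mod 19) (1113 ≡ 11 (mod 19)), t ≡ 7·0 ≡ 0 (mod 19). So x ≡ 19 + 1113·0 = 19 (mod 21147).
Unique solution in [0, 21147): x = 19.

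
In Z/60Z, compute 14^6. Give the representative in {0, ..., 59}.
16

Use repeated squaring. Binary(6) = 110. Walk through the bits of the exponent 6 left-to-right: at each bit after the leading one, square the running value, then multiply by 14 if the bit is 1 (always reducing mod 60):
  bit 1 = 1 (leading): start with 14.
  bit 2 = 1: square 14^2 = 196 ≡ 16; bit is 1, so multiply 16·14 = 224 ≡ 44 (mod 60).
  bit 3 = 0: square 44^2 = 1936 ≡ 16 (mod 60).
Final value: 14^6 ≡ 16 (mod 60).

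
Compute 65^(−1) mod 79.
Apply the extended Euclidean algorithm to (79, 65), tracking rows (r, s, t) with s·79 + t·65 = r. Each division r_prev = q·r_cur + r_new produces the new row as (previous row) − q·(current row):
  row A: (79, 1, 0)   [1·79 + 0·65 = 79]
  row B: (65, 0, 1)   [0·79 + 1·65 = 65]
  79 = 1·65 + 14   → row C = row A − 1·row B = (14, 1, −1)   [check: 1·79 − 1·65 = 14]
  65 = 4·14 + 9   → row D = row B − 4·row C = (9, −4, 5)   [check: −4·79 + 5·65 = 9]
  14 = 1·9 + 5   → row E = row C − 1·row D = (5, 5, −6)   [check: 5·79 − 6·65 = 5]
  9 = 1·5 + 4   → row F = row D − 1·row E = (4, −9, 11)   [check: −9·79 + 11·65 = 4]
  5 = 1·4 + 1   → row G = row E − 1·row F = (1, 14, −17)   [check: 14·79 − 17·65 = 1]
  4 = 4·1 + 0   → remainder 0, stop. gcd = 1 (last nonzero row G).
The gcd is 1, so 65 is invertible mod 79. The last nonzero row gives 14·79 − 17·65 = 1, so t = −17. So 65^(−1) ≡ −17 ≡ 62 (mod 79). Verify: 65 · 62 = 4030 ≡ 1 (mod 79). ✓

Final answer: 65^(−1) ≡ 62 (mod 79)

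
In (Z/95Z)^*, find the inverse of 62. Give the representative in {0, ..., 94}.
62^(−1) ≡ 23 (mod 95)

Apply the extended Euclidean algorithm to (95, 62), tracking rows (r, s, t) with s·95 + t·62 = r. Each division r_prev = q·r_cur + r_new produces the new row as (previous row) − q·(current row):
  row A: (95, 1, 0)   [1·95 + 0·62 = 95]
  row B: (62, 0, 1)   [0·95 + 1·62 = 62]
  95 = 1·62 + 33   → row C = row A − 1·row B = (33, 1, −1)   [check: 1·95 − 1·62 = 33]
  62 = 1·33 + 29   → row D = row B − 1·row C = (29, −1, 2)   [check: −1·95 + 2·62 = 29]
  33 = 1·29 + 4   → row E = row C − 1·row D = (4, 2, −3)   [check: 2·95 − 3·62 = 4]
  29 = 7·4 + 1   → row F = row D − 7·row E = (1, −15, 23)   [check: −15·95 + 23·62 = 1]
  4 = 4·1 + 0   → remainder 0, stop. gcd = 1 (last nonzero row F).
The gcd is 1, so 62 is invertible mod 95. The last nonzero row gives −15·95 + 23·62 = 1, so t = 23. So 62^(−1) ≡ 23 (mod 95). Verify: 62 · 23 = 1426 ≡ 1 (mod 95). ✓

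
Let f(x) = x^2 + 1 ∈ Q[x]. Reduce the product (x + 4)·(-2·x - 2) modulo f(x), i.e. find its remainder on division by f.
First multiply in Q[x] without reducing: a · b = -2·x^2 - 10·x - 8. Now divide by f(x) = x^2 + 1, eliminating the leading term at each step:
  leading term -2·x^2: subtract (-2)·f(x) = -2·x^2 - 2, leaving -10·x - 6
The degree is now < 2, so this is the remainder. Hence a · b ≡ -10·x - 6 in Q[x]/(f).

Final answer: a · b ≡ -10·x - 6 (mod f(x))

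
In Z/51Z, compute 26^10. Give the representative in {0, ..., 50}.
13

Use repeated squaring. Binary(10) = 1010. Walk through the bits of the exponent 10 left-to-right: at each bit after the leading one, square the running value, then multiply by 26 if the bit is 1 (always reducing mod 51):
  bit 1 = 1 (leading): start with 26.
  bit 2 = 0: square 26^2 = 676 ≡ 13 (mod 51).
  bit 3 = 1: square 13^2 = 169 ≡ 16; bit is 1, so multiply 16·26 = 416 ≡ 8 (mod 51).
  bit 4 = 0: square 8^2 = 64 ≡ 13 (mod 51).
Final value: 26^10 ≡ 13 (mod 51).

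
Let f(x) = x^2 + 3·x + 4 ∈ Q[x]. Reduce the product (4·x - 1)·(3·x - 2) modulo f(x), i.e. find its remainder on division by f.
First multiply in Q[x] without reducing: a · b = 12·x^2 - 11·x + 2. Now divide by f(x) = x^2 + 3·x + 4, eliminating the leading term at each step:
  leading term 12·x^2: subtract (12)·f(x) = 12·x^2 + 36·x + 48, leaving -47·x - 46
The degree is now < 2, so this is the remainder. Hence a · b ≡ -47·x - 46 in Q[x]/(f).

Final answer: a · b ≡ -47·x - 46 (mod f(x))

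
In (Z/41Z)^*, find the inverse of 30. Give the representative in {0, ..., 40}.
Apply the extended Euclidean algorithm to (41, 30), tracking rows (r, s, t) with s·41 + t·30 = r. Each division r_prev = q·r_cur + r_new produces the new row as (previous row) − q·(current row):
  row A: (41, 1, 0)   [1·41 + 0·30 = 41]
  row B: (30, 0, 1)   [0·41 + 1·30 = 30]
  41 = 1·30 + 11   → row C = row A − 1·row B = (11, 1, −1)   [check: 1·41 − 1·30 = 11]
  30 = 2·11 + 8   → row D = row B − 2·row C = (8, −2, 3)   [check: −2·41 + 3·30 = 8]
  11 = 1·8 + 3   → row E = row C − 1·row D = (3, 3, −4)   [check: 3·41 − 4·30 = 3]
  8 = 2·3 + 2   → row F = row D − 2·row E = (2, −8, 11)   [check: −8·41 + 11·30 = 2]
  3 = 1·2 + 1   → row G = row E − 1·row F = (1, 11, −15)   [check: 11·41 − 15·30 = 1]
  2 = 2·1 + 0   → remainder 0, stop. gcd = 1 (last nonzero row G).
The gcd is 1, so 30 is invertible mod 41. The last nonzero row gives 11·41 − 15·30 = 1, so t = −15. So 30^(−1) ≡ −15 ≡ 26 (mod 41). Verify: 30 · 26 = 780 ≡ 1 (mod 41). ✓

Final answer: 30^(−1) ≡ 26 (mod 41)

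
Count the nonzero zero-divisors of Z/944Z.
In Z/944Z each nonzero element is either a unit (gcd with 944 is 1) or a zero-divisor (gcd > 1). The number of units is φ(944): factorise 944 = 2^4 · 59, so φ(944) = (2^4 − 2^3) · (59 − 1) = 8 · 58 = 464. The nonzero elements number 944 − 1 = 943. Hence the nonzero zero-divisors number 943 − 464 = 479.

Final answer: Z/944Z has 479 nonzero zero-divisors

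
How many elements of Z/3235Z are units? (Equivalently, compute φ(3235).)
An element a ∈ Z/3235Z is a unit iff gcd(a, 3235) = 1, so the number of units is φ(3235). φ is multiplicative, with φ(p^e) = p^e − p^(e−1). Factorise 3235 = 5 · 647. Then
  φ(3235) = (5 − 1) · (647 − 1) = 4 · 646 = 2584.

Final answer: Z/3235Z has φ(3235) = 2584 units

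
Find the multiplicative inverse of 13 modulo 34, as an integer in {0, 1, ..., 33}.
13^(−1) ≡ 21 (mod 34)

Apply the extended Euclidean algorithm to (34, 13), tracking rows (r, s, t) with s·34 + t·13 = r. Each division r_prev = q·r_cur + r_new produces the new row as (previous row) − q·(current row):
  row A: (34, 1, 0)   [1·34 + 0·13 = 34]
  row B: (13, 0, 1)   [0·34 + 1·13 = 13]
  34 = 2·13 + 8   → row C = row A − 2·row B = (8, 1, −2)   [check: 1·34 − 2·13 = 8]
  13 = 1·8 + 5   → row D = row B − 1·row C = (5, −1, 3)   [check: −1·34 + 3·13 = 5]
  8 = 1·5 + 3   → row E = row C − 1·row D = (3, 2, −5)   [check: 2·34 − 5·13 = 3]
  5 = 1·3 + 2   → row F = row D − 1·row E = (2, −3, 8)   [check: −3·34 + 8·13 = 2]
  3 = 1·2 + 1   → row G = row E − 1·row F = (1, 5, −13)   [check: 5·34 − 13·13 = 1]
  2 = 2·1 + 0   → remainder 0, stop. gcd = 1 (last nonzero row G).
The gcd is 1, so 13 is invertible mod 34. The last nonzero row gives 5·34 − 13·13 = 1, so t = −13. So 13^(−1) ≡ −13 ≡ 21 (mod 34). Verify: 13 · 21 = 273 ≡ 1 (mod 34). ✓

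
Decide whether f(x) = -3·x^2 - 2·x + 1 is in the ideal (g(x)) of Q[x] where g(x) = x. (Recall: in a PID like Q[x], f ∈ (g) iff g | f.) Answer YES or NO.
In Q[x] the ideal (g) consists of all multiples of g, so f ∈ (g) iff g | f, i.e. iff the remainder of f on division by g is 0. Divide f by g (g is monic, so eliminate the leading term of the running remainder at each step):
  leading term -3·x^2: subtract (-3·x)·g(x) = -3·x^2, leaving 1 - 2·x
  leading term -2·x: subtract (-2)·g(x) = -2·x, leaving 1
The remainder r(x) = 1 ≠ 0 (and deg r < deg g), so g ∤ f, i.e. f ∉ (g).

Final answer: NO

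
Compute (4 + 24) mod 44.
28

Both summands are already reduced mod 44. 4 + 24 = 28; 28 = 0·44 + 28, so (4 + 24) mod 44 = 28.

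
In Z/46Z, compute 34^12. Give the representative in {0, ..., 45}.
12

Use repeated squaring. Binary(12) = 1100. Walk through the bits of the exponent 12 left-to-right: at each bit after the leading one, square the running value, then multiply by 34 if the bit is 1 (always reducing mod 46):
  bit 1 = 1 (leading): start with 34.
  bit 2 = 1: square 34^2 = 1156 ≡ 6; bit is 1, so multiply 6·34 = 204 ≡ 20 (mod 46).
  bit 3 = 0: square 20^2 = 400 ≡ 32 (mod 46).
  bit 4 = 0: square 32^2 = 1024 ≡ 12 (mod 46).
Final value: 34^12 ≡ 12 (mod 46).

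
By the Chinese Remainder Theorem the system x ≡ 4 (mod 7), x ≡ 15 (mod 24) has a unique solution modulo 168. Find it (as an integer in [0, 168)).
x ≡ 39 (mod 168); the representative in [0, 168) is 39

The moduli 7, 24 are pairwise coprime, so by the CRT there is a unique solution mod 7·24 = 168.
Solve by successive substitution. Start with x ≡ 4 (mod 7).
  Combine with x ≡ 15 (mod 24): write x = 4 + 7·t and require 4 + 7·t ≡ 15 (mod 24), i.e. 7·t ≡ 15 − 4 ≡ 11 (mod 24). Since 7^(−1) ≡ 7 (mod 24), t ≡ 7·11 ≡ 5 (mod 24). So x ≡ 4 + 7·5 = 39 (mod 168).
Unique solution in [0, 168): x = 39.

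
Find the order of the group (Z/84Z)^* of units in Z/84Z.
|(Z/84Z)^*| = 24

(Z/84Z)^* consists of the classes a with gcd(a, 84) = 1, so its order is φ(84). φ is multiplicative, with φ(p^e) = p^e − p^(e−1). Factorise 84 = 2^2 · 3 · 7. Then
  φ(84) = (2^2 − 2^1) · (3 − 1) · (7 − 1) = 2 · 2 · 6 = 24.
Thus |(Z/84Z)^*| = 24.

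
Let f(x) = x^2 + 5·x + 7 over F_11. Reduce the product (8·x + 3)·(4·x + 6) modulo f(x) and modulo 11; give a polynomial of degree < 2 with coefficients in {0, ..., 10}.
Multiply as integer polynomials: a · b = 32·x^2 + 60·x + 18. Reducing coefficients mod 11: a · b ≡ 10·x^2 + 5·x + 7. Now divide by f(x) = x^2 + 5·x + 7 in F_11[x], eliminating the leading term at each step:
  leading term 10·x^2: subtract (10)·f(x) = 10·x^2 + 6·x + 4, leaving 10·x + 3 (coefficients mod 11)
The degree is now < 2, so this is the remainder. Hence a · b ≡ 10·x + 3 in F_11[x]/(f).

Final answer: a · b ≡ 10·x + 3 (mod f(x))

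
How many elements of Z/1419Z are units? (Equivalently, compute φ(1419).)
An element a ∈ Z/1419Z is a unit iff gcd(a, 1419) = 1, so the number of units is φ(1419). φ is multiplicative, with φ(p^e) = p^e − p^(e−1). Factorise 1419 = 3 · 11 · 43. Then
  φ(1419) = (3 − 1) · (11 − 1) · (43 − 1) = 2 · 10 · 42 = 840.

Final answer: Z/1419Z has φ(1419) = 840 units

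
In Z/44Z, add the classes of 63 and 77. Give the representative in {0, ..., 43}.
Reduce the summands first: 63 ≡ 19, 77 ≡ 33 (mod 44), so 63 + 77 ≡ 19 + 33 (mod 44). 19 + 33 = 52; 52 = 1·44 + 8, so (63 + 77) mod 44 = 8.

Final answer: 8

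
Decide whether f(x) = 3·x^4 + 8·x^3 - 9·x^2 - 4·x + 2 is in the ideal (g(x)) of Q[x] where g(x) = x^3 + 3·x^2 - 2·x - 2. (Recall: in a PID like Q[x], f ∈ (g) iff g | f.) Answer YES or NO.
In Q[x] the ideal (g) consists of all multiples of g, so f ∈ (g) iff g | f, i.e. iff the remainder of f on division by g is 0. Divide f by g (g is monic, so eliminate the leading term of the running remainder at each step):
  leading term 3·x^4: subtract (3·x)·g(x) = 3·x^4 + 9·x^3 - 6·x^2 - 6·x, leaving -x^3 - 3·x^2 + 2·x + 2
  leading term -x^3: subtract (-1)·g(x) = -x^3 - 3·x^2 + 2·x + 2, leaving 0
The remainder is 0, so f(x) = g(x) · h(x) with h(x) = 3·x - 1. Hence g | f, i.e. f ∈ (g).

Final answer: YES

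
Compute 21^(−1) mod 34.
Apply the extended Euclidean algorithm to (34, 21), tracking rows (r, s, t) with s·34 + t·21 = r. Each division r_prev = q·r_cur + r_new produces the new row as (previous row) − q·(current row):
  row A: (34, 1, 0)   [1·34 + 0·21 = 34]
  row B: (21, 0, 1)   [0·34 + 1·21 = 21]
  34 = 1·21 + 13   → row C = row A − 1·row B = (13, 1, −1)   [check: 1·34 − 1·21 = 13]
  21 = 1·13 + 8   → row D = row B − 1·row C = (8, −1, 2)   [check: −1·34 + 2·21 = 8]
  13 = 1·8 + 5   → row E = row C − 1·row D = (5, 2, −3)   [check: 2·34 − 3·21 = 5]
  8 = 1·5 + 3   → row F = row D − 1·row E = (3, −3, 5)   [check: −3·34 + 5·21 = 3]
  5 = 1·3 + 2   → row G = row E − 1·row F = (2, 5, −8)   [check: 5·34 − 8·21 = 2]
  3 = 1·2 + 1   → row H = row F − 1·row G = (1, −8, 13)   [check: −8·34 + 13·21 = 1]
  2 = 2·1 + 0   → remainder 0, stop. gcd = 1 (last nonzero row H).
The gcd is 1, so 21 is invertible mod 34. The last nonzero row gives −8·34 + 13·21 = 1, so t = 13. So 21^(−1) ≡ 13 (mod 34). Verify: 21 · 13 = 273 ≡ 1 (mod 34). ✓

Final answer: 21^(−1) ≡ 13 (mod 34)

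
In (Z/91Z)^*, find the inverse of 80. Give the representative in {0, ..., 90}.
Apply the extended Euclidean algorithm to (91, 80), tracking rows (r, s, t) with s·91 + t·80 = r. Each division r_prev = q·r_cur + r_new produces the new row as (previous row) − q·(current row):
  row A: (91, 1, 0)   [1·91 + 0·80 = 91]
  row B: (80, 0, 1)   [0·91 + 1·80 = 80]
  91 = 1·80 + 11   → row C = row A − 1·row B = (11, 1, −1)   [check: 1·91 − 1·80 = 11]
  80 = 7·11 + 3   → row D = row B − 7·row C = (3, −7, 8)   [check: −7·91 + 8·80 = 3]
  11 = 3·3 + 2   → row E = row C − 3·row D = (2, 22, −25)   [check: 22·91 − 25·80 = 2]
  3 = 1·2 + 1   → row F = row D − 1·row E = (1, −29, 33)   [check: −29·91 + 33·80 = 1]
  2 = 2·1 + 0   → remainder 0, stop. gcd = 1 (last nonzero row F).
The gcd is 1, so 80 is invertible mod 91. The last nonzero row gives −29·91 + 33·80 = 1, so t = 33. So 80^(−1) ≡ 33 (mod 91). Verify: 80 · 33 = 2640 ≡ 1 (mod 91). ✓

Final answer: 80^(−1) ≡ 33 (mod 91)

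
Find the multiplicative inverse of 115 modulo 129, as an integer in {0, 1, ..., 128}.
115^(−1) ≡ 46 (mod 129)

Apply the extended Euclidean algorithm to (129, 115), tracking rows (r, s, t) with s·129 + t·115 = r. Each division r_prev = q·r_cur + r_new produces the new row as (previous row) − q·(current row):
  row A: (129, 1, 0)   [1·129 + 0·115 = 129]
  row B: (115, 0, 1)   [0·129 + 1·115 = 115]
  129 = 1·115 + 14   → row C = row A − 1·row B = (14, 1, −1)   [check: 1·129 − 1·115 = 14]
  115 = 8·14 + 3   → row D = row B − 8·row C = (3, −8, 9)   [check: −8·129 + 9·115 = 3]
  14 = 4·3 + 2   → row E = row C − 4·row D = (2, 33, −37)   [check: 33·129 − 37·115 = 2]
  3 = 1·2 + 1   → row F = row D − 1·row E = (1, −41, 46)   [check: −41·129 + 46·115 = 1]
  2 = 2·1 + 0   → remainder 0, stop. gcd = 1 (last nonzero row F).
The gcd is 1, so 115 is invertible mod 129. The last nonzero row gives −41·129 + 46·115 = 1, so t = 46. So 115^(−1) ≡ 46 (mod 129). Verify: 115 · 46 = 5290 ≡ 1 (mod 129). ✓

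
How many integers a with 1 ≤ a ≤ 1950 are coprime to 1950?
480

The number of a ∈ {1, ..., 1950} with gcd(a, 1950) = 1 is by definition Euler's totient φ(1950). φ is multiplicative, with φ(p^e) = p^e − p^(e−1). Factorise 1950 = 2 · 3 · 5^2 · 13. Then
  φ(1950) = (2 − 1) · (3 − 1) · (5^2 − 5^1) · (13 − 1) = 1 · 2 · 20 · 12 = 480.
So there are 480 such integers.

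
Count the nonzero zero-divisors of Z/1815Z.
Z/1815Z has 934 nonzero zero-divisors

In Z/1815Z each nonzero element is either a unit (gcd with 1815 is 1) or a zero-divisor (gcd > 1). The number of units is φ(1815): factorise 1815 = 3 · 5 · 11^2, so φ(1815) = (3 − 1) · (5 − 1) · (11^2 − 11^1) = 2 · 4 · 110 = 880. The nonzero elements number 1815 − 1 = 1814. Hence the nonzero zero-divisors number 1814 − 880 = 934.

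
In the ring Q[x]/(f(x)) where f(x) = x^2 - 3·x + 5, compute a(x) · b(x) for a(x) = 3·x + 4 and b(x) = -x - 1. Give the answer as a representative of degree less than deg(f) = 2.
First multiply in Q[x] without reducing: a · b = -3·x^2 - 7·x - 4. Now divide by f(x) = x^2 - 3·x + 5, eliminating the leading term at each step:
  leading term -3·x^2: subtract (-3)·f(x) = -3·x^2 + 9·x - 15, leaving 11 - 16·x
The degree is now < 2, so this is the remainder. Hence a · b ≡ 11 - 16·x in Q[x]/(f).

Final answer: a · b ≡ 11 - 16·x (mod f(x))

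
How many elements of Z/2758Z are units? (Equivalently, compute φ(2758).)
An element a ∈ Z/2758Z is a unit iff gcd(a, 2758) = 1, so the number of units is φ(2758). φ is multiplicative, with φ(p^e) = p^e − p^(e−1). Factorise 2758 = 2 · 7 · 197. Then
  φ(2758) = (2 − 1) · (7 − 1) · (197 − 1) = 1 · 6 · 196 = 1176.

Final answer: Z/2758Z has φ(2758) = 1176 units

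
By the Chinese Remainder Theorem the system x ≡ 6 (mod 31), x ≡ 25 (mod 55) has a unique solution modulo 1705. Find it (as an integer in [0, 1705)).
x ≡ 905 (mod 1705); the representative in [0, 1705) is 905

The moduli 31, 55 are pairwise coprime, so by the CRT there is a unique solution mod 31·55 = 1705.
Solve by successive substitution. Start with x ≡ 6 (mod 31).
  Combine with x ≡ 25 (mod 55): write x = 6 + 31·t and require 6 + 31·t ≡ 25 (mod 55), i.e. 31·t ≡ 25 − 6 ≡ 19 (mod 55). Since 31^(−1) ≡ 16 (mod 55), t ≡ 16·19 ≡ 29 (mod 55). So x ≡ 6 + 31·29 = 905 (mod 1705).
Unique solution in [0, 1705): x = 905.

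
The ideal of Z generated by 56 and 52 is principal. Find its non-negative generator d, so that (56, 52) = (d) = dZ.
(56, 52) = (4); d = 4

In the PID Z, (a, b) is generated by gcd(a, b). Compute gcd(56, 52) with the extended Euclidean algorithm, tracking rows (r, s, t) with s·56 + t·52 = r:
  row A: (56, 1, 0)   [1·56 + 0·52 = 56]
  row B: (52, 0, 1)   [0·56 + 1·52 = 52]
  56 = 1·52 + 4   → row C = row A − 1·row B = (4, 1, −1)   [check: 1·56 − 1·52 = 4]
  52 = 13·4 + 0   → remainder 0, stop. gcd = 4 (last nonzero row C).
So gcd(56, 52) = 4, with Bézout identity 1·56 − 1·52 = 4. Containment (⊇): the Bézout identity exhibits 4 as an element of (56, 52), giving (4) ⊆ (56, 52). Containment (⊆): since 4 | 56 and 4 | 52 (56 = 4·14, 52 = 4·13), every Z-linear combination of 56 and 52 is divisible by 4, so (56, 52) ⊆ (4). Therefore (56, 52) = (4), d = 4.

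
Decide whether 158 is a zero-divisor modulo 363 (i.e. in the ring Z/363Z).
NO

gcd(158, 363) = 1, so 158 is a unit in Z/363Z (it has a multiplicative inverse). A unit cannot be a zero-divisor: if 158·b ≡ 0 then multiplying both sides by 158^(−1) gives b ≡ 0. So 158 is not a zero-divisor.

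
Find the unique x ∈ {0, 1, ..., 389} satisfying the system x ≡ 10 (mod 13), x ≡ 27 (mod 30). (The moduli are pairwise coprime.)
The moduli 13, 30 are pairwise coprime, so by the CRT there is a unique solution mod 13·30 = 390.
Solve by successive substitution. Start with x ≡ 10 (mod 13).
  Combine with x ≡ 27 (mod 30): write x = 10 + 13·t and require 10 + 13·t ≡ 27 (mod 30), i.e. 13·t ≡ 27 − 10 ≡ 17 (mod 30). Since 13^(−1) ≡ 7 (mod 30), t ≡ 7·17 ≡ 29 (mod 30). So x ≡ 10 + 13·29 = 387 (mod 390).
Unique solution in [0, 390): x = 387.

Final answer: x ≡ 387 (mod 390); the representative in [0, 390) is 387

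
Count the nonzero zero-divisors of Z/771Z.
In Z/771Z each nonzero element is either a unit (gcd with 771 is 1) or a zero-divisor (gcd > 1). The number of units is φ(771): factorise 771 = 3 · 257, so φ(771) = (3 − 1) · (257 − 1) = 2 · 256 = 512. The nonzero elements number 771 − 1 = 770. Hence the nonzero zero-divisors number 770 − 512 = 258.

Final answer: Z/771Z has 258 nonzero zero-divisors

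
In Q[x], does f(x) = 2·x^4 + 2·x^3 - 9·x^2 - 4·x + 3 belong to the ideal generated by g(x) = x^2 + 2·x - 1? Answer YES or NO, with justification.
YES

In Q[x] the ideal (g) consists of all multiples of g, so f ∈ (g) iff g | f, i.e. iff the remainder of f on division by g is 0. Divide f by g (g is monic, so eliminate the leading term of the running remainder at each step):
  leading term 2·x^4: subtract (2·x^2)·g(x) = 2·x^4 + 4·x^3 - 2·x^2, leaving -2·x^3 - 7·x^2 - 4·x + 3
  leading term -2·x^3: subtract (-2·x)·g(x) = -2·x^3 - 4·x^2 + 2·x, leaving -3·x^2 - 6·x + 3
  leading term -3·x^2: subtract (-3)·g(x) = -3·x^2 - 6·x + 3, leaving 0
The remainder is 0, so f(x) = g(x) · h(x) with h(x) = 2·x^2 - 2·x - 3. Hence g | f, i.e. f ∈ (g).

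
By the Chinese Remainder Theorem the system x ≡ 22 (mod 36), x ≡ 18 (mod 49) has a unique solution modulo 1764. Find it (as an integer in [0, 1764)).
The moduli 36, 49 are pairwise coprime, so by the CRT there is a unique solution mod 36·49 = 1764.
Solve by successive substitution. Start with x ≡ 22 (mod 36).
  Combine with x ≡ 18 (mod 49): write x = 22 + 36·t and require 22 + 36·t ≡ 18 (mod 49), i.e. 36·t ≡ 18 − 22 ≡ 45 (mod 49). Since 36^(−1) ≡ 15 (mod 49), t ≡ 15·45 ≡ 38 (mod 49). So x ≡ 22 + 36·38 = 1390 (mod 1764).
Unique solution in [0, 1764): x = 1390.

Final answer: x ≡ 1390 (mod 1764); the representative in [0, 1764) is 1390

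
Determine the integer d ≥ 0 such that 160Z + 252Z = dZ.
(160, 252) = (4); d = 4

In the PID Z, (a, b) is generated by gcd(a, b). Compute gcd(252, 160) with the extended Euclidean algorithm, tracking rows (r, s, t) with s·252 + t·160 = r:
  row A: (252, 1, 0)   [1·252 + 0·160 = 252]
  row B: (160, 0, 1)   [0·252 + 1·160 = 160]
  252 = 1·160 + 92   → row C = row A − 1·row B = (92, 1, −1)   [check: 1·252 − 1·160 = 92]
  160 = 1·92 + 68   → row D = row B − 1·row C = (68, −1, 2)   [check: −1·252 + 2·160 = 68]
  92 = 1·68 + 24   → row E = row C − 1·row D = (24, 2, −3)   [check: 2·252 − 3·160 = 24]
  68 = 2·24 + 20   → row F = row D − 2·row E = (20, −5, 8)   [check: −5·252 + 8·160 = 20]
  24 = 1·20 + 4   → row G = row E − 1·row F = (4, 7, −11)   [check: 7·252 − 11·160 = 4]
  20 = 5·4 + 0   → remainder 0, stop. gcd = 4 (last nonzero row G).
So gcd(160, 252) = 4, with Bézout identity 7·252 − 11·160 = 4. Containment (⊇): the Bézout identity exhibits 4 as an element of (160, 252), giving (4) ⊆ (160, 252). Containment (⊆): since 4 | 160 and 4 | 252 (160 = 4·40, 252 = 4·63), every Z-linear combination of 160 and 252 is divisible by 4, so (160, 252) ⊆ (4). Therefore (160, 252) = (4), d = 4.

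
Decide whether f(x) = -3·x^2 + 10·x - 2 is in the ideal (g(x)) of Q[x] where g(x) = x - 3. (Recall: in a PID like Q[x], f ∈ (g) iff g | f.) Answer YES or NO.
NO

In Q[x] the ideal (g) consists of all multiples of g, so f ∈ (g) iff g | f, i.e. iff the remainder of f on division by g is 0. Divide f by g (g is monic, so eliminate the leading term of the running remainder at each step):
  leading term -3·x^2: subtract (-3·x)·g(x) = -3·x^2 + 9·x, leaving x - 2
  leading term x: subtract (1)·g(x) = x - 3, leaving 1
The remainder r(x) = 1 ≠ 0 (and deg r < deg g), so g ∤ f, i.e. f ∉ (g).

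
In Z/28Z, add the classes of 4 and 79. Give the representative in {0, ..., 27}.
Reduce the summands first: 79 ≡ 23 (mod 28), so 4 + 79 ≡ 4 + 23 (mod 28). 4 + 23 = 27; 27 = 0·28 + 27, so (4 + 79) mod 28 = 27.

Final answer: 27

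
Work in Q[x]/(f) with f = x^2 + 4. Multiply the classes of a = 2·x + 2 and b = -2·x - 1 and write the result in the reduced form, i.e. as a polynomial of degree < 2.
a · b ≡ 14 - 6·x (mod f(x))

First multiply in Q[x] without reducing: a · b = -4·x^2 - 6·x - 2. Now divide by f(x) = x^2 + 4, eliminating the leading term at each step:
  leading term -4·x^2: subtract (-4)·f(x) = -4·x^2 - 16, leaving 14 - 6·x
The degree is now < 2, so this is the remainder. Hence a · b ≡ 14 - 6·x in Q[x]/(f).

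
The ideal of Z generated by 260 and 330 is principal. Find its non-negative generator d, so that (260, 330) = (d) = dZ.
In the PID Z, (a, b) is generated by gcd(a, b). Compute gcd(330, 260) with the extended Euclidean algorithm, tracking rows (r, s, t) with s·330 + t·260 = r:
  row A: (330, 1, 0)   [1·330 + 0·260 = 330]
  row B: (260, 0, 1)   [0·330 + 1·260 = 260]
  330 = 1·260 + 70   → row C = row A − 1·row B = (70, 1, −1)   [check: 1·330 − 1·260 = 70]
  260 = 3·70 + 50   → row D = row B − 3·row C = (50, −3, 4)   [check: −3·330 + 4·260 = 50]
  70 = 1·50 + 20   → row E = row C − 1·row D = (20, 4, −5)   [check: 4·330 − 5·260 = 20]
  50 = 2·20 + 10   → row F = row D − 2·row E = (10, −11, 14)   [check: −11·330 + 14·260 = 10]
  20 = 2·10 + 0   → remainder 0, stop. gcd = 10 (last nonzero row F).
So gcd(260, 330) = 10, with Bézout identity −11·330 + 14·260 = 10. Containment (⊇): the Bézout identity exhibits 10 as an element of (260, 330), giving (10) ⊆ (260, 330). Containment (⊆): since 10 | 260 and 10 | 330 (260 = 10·26, 330 = 10·33), every Z-linear combination of 260 and 330 is divisible by 10, so (260, 330) ⊆ (10). Therefore (260, 330) = (10), d = 10.

Final answer: (260, 330) = (10); d = 10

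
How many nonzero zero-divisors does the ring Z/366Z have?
In Z/366Z each nonzero element is either a unit (gcd with 366 is 1) or a zero-divisor (gcd > 1). The number of units is φ(366): factorise 366 = 2 · 3 · 61, so φ(366) = (2 − 1) · (3 − 1) · (61 − 1) = 1 · 2 · 60 = 120. The nonzero elements number 366 − 1 = 365. Hence the nonzero zero-divisors number 365 − 120 = 245.

Final answer: Z/366Z has 245 nonzero zero-divisors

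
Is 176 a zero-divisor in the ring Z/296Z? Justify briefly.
YES

gcd(176, 296) = 8 > 1, so 176 is not a unit in Z/296Z. In Z/nZ every nonzero non-unit is a zero-divisor: explicitly, take b = 296/gcd = 37 ≠ 0 (mod 296); then 176·37 = 6512 = 22·296, i.e. 176·37 ≡ 0 (mod 296). So 176 is a zero-divisor.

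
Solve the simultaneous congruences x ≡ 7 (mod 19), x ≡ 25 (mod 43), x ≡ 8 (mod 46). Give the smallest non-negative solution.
The moduli 19, 43, 46 are pairwise coprime, so by the CRT there is a unique solution mod 19·43·46 = 37582.
Solve by successive substitution. Start with x ≡ 7 (mod 19).
  Combine with x ≡ 25 (mod 43): write x = 7 + 19·t and require 7 + 19·t ≡ 25 (mod 43), i.e. 19·t ≡ 25 − 7 ≡ 18 (mod 43). Since 19^(−1) ≡ 34 (mod 43), t ≡ 34·18 ≡ 10 (mod 43). So x ≡ 7 + 19·10 = 197 (mod 817).
  Combine with x ≡ 8 (mod 46): write x = 197 + 817·t and require 197 + 817·t ≡ 8 (mod 46), i.e. 817·t ≡ 8 − 197 ≡ 41 (mod 46). Since 817^(−1) ≡ 25 (mod 46) (817 ≡ 35 (mod 46)), t ≡ 25·41 ≡ 13 (mod 46). So x ≡ 197 + 817·13 = 10818 (mod 37582).
Unique solution in [0, 37582): x = 10818.

Final answer: x ≡ 10818 (mod 37582); the representative in [0, 37582) is 10818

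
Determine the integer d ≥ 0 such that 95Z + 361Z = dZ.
(95, 361) = (19); d = 19

In the PID Z, (a, b) is generated by gcd(a, b). Compute gcd(361, 95) with the extended Euclidean algorithm, tracking rows (r, s, t) with s·361 + t·95 = r:
  row A: (361, 1, 0)   [1·361 + 0·95 = 361]
  row B: (95, 0, 1)   [0·361 + 1·95 = 95]
  361 = 3·95 + 76   → row C = row A − 3·row B = (76, 1, −3)   [check: 1·361 − 3·95 = 76]
  95 = 1·76 + 19   → row D = row B − 1·row C = (19, −1, 4)   [check: −1·361 + 4·95 = 19]
  76 = 4·19 + 0   → remainder 0, stop. gcd = 19 (last nonzero row D).
So gcd(95, 361) = 19, with Bézout identity −1·361 + 4·95 = 19. Containment (⊇): the Bézout identity exhibits 19 as an element of (95, 361), giving (19) ⊆ (95, 361). Containment (⊆): since 19 | 95 and 19 | 361 (95 = 19·5, 361 = 19·19), every Z-linear combination of 95 and 361 is divisible by 19, so (95, 361) ⊆ (19). Therefore (95, 361) = (19), d = 19.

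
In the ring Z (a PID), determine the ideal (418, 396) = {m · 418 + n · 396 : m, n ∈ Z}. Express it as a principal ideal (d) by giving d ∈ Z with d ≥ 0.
(418, 396) = (22); d = 22

In the PID Z, (a, b) is generated by gcd(a, b). Compute gcd(418, 396) with the extended Euclidean algorithm, tracking rows (r, s, t) with s·418 + t·396 = r:
  row A: (418, 1, 0)   [1·418 + 0·396 = 418]
  row B: (396, 0, 1)   [0·418 + 1·396 = 396]
  418 = 1·396 + 22   → row C = row A − 1·row B = (22, 1, −1)   [check: 1·418 − 1·396 = 22]
  396 = 18·22 + 0   → remainder 0, stop. gcd = 22 (last nonzero row C).
So gcd(418, 396) = 22, with Bézout identity 1·418 − 1·396 = 22. Containment (⊇): the Bézout identity exhibits 22 as an element of (418, 396), giving (22) ⊆ (418, 396). Containment (⊆): since 22 | 418 and 22 | 396 (418 = 22·19, 396 = 22·18), every Z-linear combination of 418 and 396 is divisible by 22, so (418, 396) ⊆ (22). Therefore (418, 396) = (22), d = 22.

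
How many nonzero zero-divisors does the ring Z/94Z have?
In Z/94Z each nonzero element is either a unit (gcd with 94 is 1) or a zero-divisor (gcd > 1). The number of units is φ(94): factorise 94 = 2 · 47, so φ(94) = (2 − 1) · (47 − 1) = 1 · 46 = 46. The nonzero elements number 94 − 1 = 93. Hence the nonzero zero-divisors number 93 − 46 = 47.

Final answer: Z/94Z has 47 nonzero zero-divisors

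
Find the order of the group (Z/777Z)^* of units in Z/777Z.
|(Z/777Z)^*| = 432

(Z/777Z)^* consists of the classes a with gcd(a, 777) = 1, so its order is φ(777). φ is multiplicative, with φ(p^e) = p^e − p^(e−1). Factorise 777 = 3 · 7 · 37. Then
  φ(777) = (3 − 1) · (7 − 1) · (37 − 1) = 2 · 6 · 36 = 432.
Thus |(Z/777Z)^*| = 432.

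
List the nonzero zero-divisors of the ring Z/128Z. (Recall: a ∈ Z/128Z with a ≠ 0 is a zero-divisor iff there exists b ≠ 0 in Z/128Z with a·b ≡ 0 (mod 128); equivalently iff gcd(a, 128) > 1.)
An element a ∈ Z/128Z (with a ≠ 0) is a zero-divisor iff gcd(a, 128) > 1 (because a is a unit precisely when gcd(a, n) = 1, and in Z/nZ every nonzero, non-unit element is a zero-divisor). Scan a = 1, ..., 127 and keep those with gcd(a, 128) > 1:
  gcd(2, 128) = 2, gcd(4, 128) = 4, gcd(6, 128) = 2, gcd(8, 128) = 8, gcd(10, 128) = 2, gcd(12, 128) = 4, gcd(14, 128) = 2, gcd(16, 128) = 16, gcd(18, 128) = 2, gcd(20, 128) = 4, gcd(22, 128) = 2, gcd(24, 128) = 8, gcd(26, 128) = 2, gcd(28, 128) = 4, gcd(30, 128) = 2, gcd(32, 128) = 32, gcd(34, 128) = 2, gcd(36, 128) = 4, gcd(38, 128) = 2, gcd(40, 128) = 8, gcd(42, 128) = 2, gcd(44, 128) = 4, gcd(46, 128) = 2, gcd(48, 128) = 16, gcd(50, 128) = 2, gcd(52, 128) = 4, gcd(54, 128) = 2, gcd(56, 128) = 8, gcd(58, 128) = 2, gcd(60, 128) = 4, gcd(62, 128) = 2, gcd(64, 128) = 64, gcd(66, 128) = 2, gcd(68, 128) = 4, gcd(70, 128) = 2, gcd(72, 128) = 8, gcd(74, 128) = 2, gcd(76, 128) = 4, gcd(78, 128) = 2, gcd(80, 128) = 16, gcd(82, 128) = 2, gcd(84, 128) = 4, gcd(86, 128) = 2, gcd(88, 128) = 8, gcd(90, 128) = 2, gcd(92, 128) = 4, gcd(94, 128) = 2, gcd(96, 128) = 32, gcd(98, 128) = 2, gcd(100, 128) = 4, gcd(102, 128) = 2, gcd(104, 128) = 8, gcd(106, 128) = 2, gcd(108, 128) = 4, gcd(110, 128) = 2, gcd(112, 128) = 16, gcd(114, 128) = 2, gcd(116, 128) = 4, gcd(118, 128) = 2, gcd(120, 128) = 8, gcd(122, 128) = 2, gcd(124, 128) = 4, gcd(126, 128) = 2.
All other a ∈ {1, ..., 127} have gcd(a, 128) = 1 and are units. So the nonzero zero-divisors are exactly the 63 values of a appearing in this scan.

Final answer: nonzero zero-divisors of Z/128Z = {2, 4, 6, 8, 10, 12, 14, 16, 18, 20, 22, 24, 26, 28, 30, 32, 34, 36, 38, 40, 42, 44, 46, 48, 50, 52, 54, 56, 58, 60, 62, 64, 66, 68, 70, 72, 74, 76, 78, 80, 82, 84, 86, 88, 90, 92, 94, 96, 98, 100, 102, 104, 106, 108, 110, 112, 114, 116, 118, 120, 122, 124, 126}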